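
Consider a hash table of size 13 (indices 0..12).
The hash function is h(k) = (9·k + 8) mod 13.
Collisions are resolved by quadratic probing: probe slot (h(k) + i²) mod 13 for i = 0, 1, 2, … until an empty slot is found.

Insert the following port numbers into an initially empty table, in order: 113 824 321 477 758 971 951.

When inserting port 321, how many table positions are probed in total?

Insert 113: h=11, slot 11 empty → index 11.
Insert 824: h=1, slot 1 empty → index 1.
Insert 321: h=11, slot 11 occupied → index 12.
Insert 477: h=11, slots 11,12 occupied → index 2.
Insert 758: h=5, slot 5 empty → index 5.
Insert 971: h=11, slots 11,12,2 occupied → index 7.
Insert 951: h=0, slot 0 empty → index 0.
Table: [951, 824, 477, —, —, 758, —, 971, —, —, —, 113, 321]

2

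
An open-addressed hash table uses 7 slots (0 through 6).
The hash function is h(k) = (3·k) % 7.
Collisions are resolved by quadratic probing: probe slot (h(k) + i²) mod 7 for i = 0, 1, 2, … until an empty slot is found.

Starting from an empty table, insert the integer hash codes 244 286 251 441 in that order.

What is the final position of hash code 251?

1

Insert 244: h=4, slot 4 empty -> index 4.
Insert 286: h=4, slot 4 occupied -> index 5.
Insert 251: h=4, slots 4,5 occupied -> index 1.
Insert 441: h=0, slot 0 empty -> index 0.
Table: [441, 251, -, -, 244, 286, -]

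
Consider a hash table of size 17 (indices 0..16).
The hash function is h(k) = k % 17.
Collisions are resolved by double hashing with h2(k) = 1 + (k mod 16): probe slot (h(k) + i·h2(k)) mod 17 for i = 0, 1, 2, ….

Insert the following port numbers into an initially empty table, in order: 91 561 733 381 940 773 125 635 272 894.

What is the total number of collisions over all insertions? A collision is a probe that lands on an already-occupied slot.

91 hashes to 6; slot 6 is free => place at 6.
561 hashes to 0; slot 0 is free => place at 0.
733 hashes to 2; slot 2 is free => place at 2.
381 hashes to 7; slot 7 is free => place at 7.
940 hashes to 5; slot 5 is free => place at 5.
773 hashes to 8; slot 8 is free => place at 8.
125 hashes to 6, h2=14; 6 taken => place at 3.
635 hashes to 6, h2=12; 6 taken => place at 1.
272 hashes to 0, h2=1; 0,1,2,3 taken => place at 4.
894 hashes to 10; slot 10 is free => place at 10.
Table: [561, 635, 733, 125, 272, 940, 91, 381, 773, _, 894, _, _, _, _, _, _]

6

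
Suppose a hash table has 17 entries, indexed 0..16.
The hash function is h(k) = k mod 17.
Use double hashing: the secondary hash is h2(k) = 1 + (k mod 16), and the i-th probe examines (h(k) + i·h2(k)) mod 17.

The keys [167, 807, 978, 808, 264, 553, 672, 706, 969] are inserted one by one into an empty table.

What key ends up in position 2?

553

167 hashes to 14; slot 14 is free → place at 14.
807 hashes to 8; slot 8 is free → place at 8.
978 hashes to 9; slot 9 is free → place at 9.
808 hashes to 9, h2=9; 9 taken → place at 1.
264 hashes to 9, h2=9; 9,1 taken → place at 10.
553 hashes to 9, h2=10; 9 taken → place at 2.
672 hashes to 9, h2=1; 9,10 taken → place at 11.
706 hashes to 9, h2=3; 9 taken → place at 12.
969 hashes to 0; slot 0 is free → place at 0.
Table: [969, 808, 553, —, —, —, —, —, 807, 978, 264, 672, 706, —, 167, —, —]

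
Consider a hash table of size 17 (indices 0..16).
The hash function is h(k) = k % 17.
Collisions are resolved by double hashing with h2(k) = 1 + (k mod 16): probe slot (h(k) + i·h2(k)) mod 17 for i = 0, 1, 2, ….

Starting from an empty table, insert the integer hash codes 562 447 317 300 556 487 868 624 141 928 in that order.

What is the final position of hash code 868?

562 hashes to 1; slot 1 is free → place at 1.
447 hashes to 5; slot 5 is free → place at 5.
317 hashes to 11; slot 11 is free → place at 11.
300 hashes to 11, h2=13; 11 taken → place at 7.
556 hashes to 12; slot 12 is free → place at 12.
487 hashes to 11, h2=8; 11 taken → place at 2.
868 hashes to 1, h2=5; 1 taken → place at 6.
624 hashes to 12, h2=1; 12 taken → place at 13.
141 hashes to 5, h2=14; 5,2 taken → place at 16.
928 hashes to 10; slot 10 is free → place at 10.
Table: [., 562, 487, ., ., 447, 868, 300, ., ., 928, 317, 556, 624, ., ., 141]

6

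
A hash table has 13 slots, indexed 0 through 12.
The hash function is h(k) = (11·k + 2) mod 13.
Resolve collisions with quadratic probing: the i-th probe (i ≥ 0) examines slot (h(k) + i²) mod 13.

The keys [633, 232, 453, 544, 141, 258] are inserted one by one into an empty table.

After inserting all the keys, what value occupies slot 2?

544

633: h=10 -> slot 10
232: h=6 -> slot 6
453: h=6, probe 6,7 -> slot 7
544: h=6, probe 6,7,10,2 -> slot 2
141: h=6, probe 6,7,10,2,9 -> slot 9
258: h=6, probe 6,7,10,2,9,5 -> slot 5
Table: [., ., 544, ., ., 258, 232, 453, ., 141, 633, ., .]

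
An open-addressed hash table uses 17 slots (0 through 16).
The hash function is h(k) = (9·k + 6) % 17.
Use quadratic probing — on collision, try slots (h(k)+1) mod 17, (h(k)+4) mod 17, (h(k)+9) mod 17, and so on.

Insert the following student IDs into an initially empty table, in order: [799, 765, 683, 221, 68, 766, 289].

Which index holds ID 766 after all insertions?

Insert 799: h=6, slot 6 empty => index 6.
Insert 765: h=6, slot 6 occupied => index 7.
Insert 683: h=16, slot 16 empty => index 16.
Insert 221: h=6, slots 6,7 occupied => index 10.
Insert 68: h=6, slots 6,7,10 occupied => index 15.
Insert 766: h=15, slots 15,16 occupied => index 2.
Insert 289: h=6, slots 6,7,10,15 occupied => index 5.
Table: [-, -, 766, -, -, 289, 799, 765, -, -, 221, -, -, -, -, 68, 683]

2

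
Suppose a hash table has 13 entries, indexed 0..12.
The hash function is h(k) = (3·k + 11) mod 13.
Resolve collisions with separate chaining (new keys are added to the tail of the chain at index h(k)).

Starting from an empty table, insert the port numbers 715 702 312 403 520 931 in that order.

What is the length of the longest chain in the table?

5

Insert 715: h=11, bucket 11 empty → new chain.
Insert 702: h=11, bucket 11 nonempty → append to chain.
Insert 312: h=11, bucket 11 nonempty → append to chain.
Insert 403: h=11, bucket 11 nonempty → append to chain.
Insert 520: h=11, bucket 11 nonempty → append to chain.
Insert 931: h=9, bucket 9 empty → new chain.
Final buckets:
0: —
1: —
2: —
3: —
4: —
5: —
6: —
7: —
8: —
9: 931
10: —
11: 715 -> 702 -> 312 -> 403 -> 520
12: —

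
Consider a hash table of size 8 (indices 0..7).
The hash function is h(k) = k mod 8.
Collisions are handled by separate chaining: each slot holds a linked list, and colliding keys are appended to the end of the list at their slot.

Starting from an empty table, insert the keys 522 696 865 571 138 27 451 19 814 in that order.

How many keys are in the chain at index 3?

Insert 522: h=2, bucket 2 empty -> new chain.
Insert 696: h=0, bucket 0 empty -> new chain.
Insert 865: h=1, bucket 1 empty -> new chain.
Insert 571: h=3, bucket 3 empty -> new chain.
Insert 138: h=2, bucket 2 nonempty -> append to chain.
Insert 27: h=3, bucket 3 nonempty -> append to chain.
Insert 451: h=3, bucket 3 nonempty -> append to chain.
Insert 19: h=3, bucket 3 nonempty -> append to chain.
Insert 814: h=6, bucket 6 empty -> new chain.
Final buckets:
0: 696
1: 865
2: 522 -> 138
3: 571 -> 27 -> 451 -> 19
4: .
5: .
6: 814
7: .

4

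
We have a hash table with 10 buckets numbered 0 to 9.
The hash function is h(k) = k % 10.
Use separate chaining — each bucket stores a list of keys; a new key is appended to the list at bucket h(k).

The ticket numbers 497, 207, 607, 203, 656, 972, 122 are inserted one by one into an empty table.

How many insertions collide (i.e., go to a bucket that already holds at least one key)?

497 -> bucket 7
207 -> bucket 7 (collision)
607 -> bucket 7 (collision)
203 -> bucket 3
656 -> bucket 6
972 -> bucket 2
122 -> bucket 2 (collision)
Final buckets:
0: ∅
1: ∅
2: 972 -> 122
3: 203
4: ∅
5: ∅
6: 656
7: 497 -> 207 -> 607
8: ∅
9: ∅

3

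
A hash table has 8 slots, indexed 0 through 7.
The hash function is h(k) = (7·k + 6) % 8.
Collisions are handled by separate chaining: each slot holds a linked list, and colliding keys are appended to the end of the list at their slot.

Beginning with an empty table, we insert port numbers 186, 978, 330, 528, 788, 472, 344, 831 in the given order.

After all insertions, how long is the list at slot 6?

3

186 -> bucket 4
978 -> bucket 4 (collision)
330 -> bucket 4 (collision)
528 -> bucket 6
788 -> bucket 2
472 -> bucket 6 (collision)
344 -> bucket 6 (collision)
831 -> bucket 7
Final buckets:
0: .
1: .
2: 788
3: .
4: 186 -> 978 -> 330
5: .
6: 528 -> 472 -> 344
7: 831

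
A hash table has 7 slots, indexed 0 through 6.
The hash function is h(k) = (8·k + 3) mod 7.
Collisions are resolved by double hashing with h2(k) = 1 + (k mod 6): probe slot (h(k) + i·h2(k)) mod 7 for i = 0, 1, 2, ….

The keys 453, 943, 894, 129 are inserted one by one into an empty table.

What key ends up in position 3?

943

Insert 453: h=1, slot 1 empty -> index 1.
Insert 943: h=1, h2=2, slot 1 occupied -> index 3.
Insert 894: h=1, h2=1, slot 1 occupied -> index 2.
Insert 129: h=6, slot 6 empty -> index 6.
Table: [—, 453, 894, 943, —, —, 129]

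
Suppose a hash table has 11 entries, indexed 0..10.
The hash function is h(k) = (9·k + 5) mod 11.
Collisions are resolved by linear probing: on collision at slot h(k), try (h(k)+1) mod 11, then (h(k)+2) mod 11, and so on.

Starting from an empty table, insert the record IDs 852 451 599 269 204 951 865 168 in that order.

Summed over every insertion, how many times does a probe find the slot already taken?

Insert 852: h=6, slot 6 empty -> index 6.
Insert 451: h=5, slot 5 empty -> index 5.
Insert 599: h=6, slot 6 occupied -> index 7.
Insert 269: h=6, slots 6,7 occupied -> index 8.
Insert 204: h=4, slot 4 empty -> index 4.
Insert 951: h=6, slots 6,7,8 occupied -> index 9.
Insert 865: h=2, slot 2 empty -> index 2.
Insert 168: h=10, slot 10 empty -> index 10.
Table: [_, _, 865, _, 204, 451, 852, 599, 269, 951, 168]

6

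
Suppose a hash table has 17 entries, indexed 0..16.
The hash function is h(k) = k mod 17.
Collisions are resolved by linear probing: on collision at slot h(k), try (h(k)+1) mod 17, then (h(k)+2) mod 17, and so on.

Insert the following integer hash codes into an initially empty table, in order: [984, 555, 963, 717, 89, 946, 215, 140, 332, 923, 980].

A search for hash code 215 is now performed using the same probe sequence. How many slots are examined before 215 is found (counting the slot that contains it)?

4

984 hashes to 15; slot 15 is free → place at 15.
555 hashes to 11; slot 11 is free → place at 11.
963 hashes to 11; 11 taken → place at 12.
717 hashes to 3; slot 3 is free → place at 3.
89 hashes to 4; slot 4 is free → place at 4.
946 hashes to 11; 11,12 taken → place at 13.
215 hashes to 11; 11,12,13 taken → place at 14.
140 hashes to 4; 4 taken → place at 5.
332 hashes to 9; slot 9 is free → place at 9.
923 hashes to 5; 5 taken → place at 6.
980 hashes to 11; 11,12,13,14,15 taken → place at 16.
Table: [., ., ., 717, 89, 140, 923, ., ., 332, ., 555, 963, 946, 215, 984, 980]
Lookup 215: h=11, probe 11,12,13,14 → found at 14.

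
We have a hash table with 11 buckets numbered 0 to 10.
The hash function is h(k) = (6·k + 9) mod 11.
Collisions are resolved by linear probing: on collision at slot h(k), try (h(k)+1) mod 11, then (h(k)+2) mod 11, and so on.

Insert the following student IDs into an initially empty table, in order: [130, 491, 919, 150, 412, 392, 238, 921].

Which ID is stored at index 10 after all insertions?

392

Insert 130: h=8, slot 8 empty -> index 8.
Insert 491: h=7, slot 7 empty -> index 7.
Insert 919: h=1, slot 1 empty -> index 1.
Insert 150: h=7, slots 7,8 occupied -> index 9.
Insert 412: h=6, slot 6 empty -> index 6.
Insert 392: h=7, slots 7,8,9 occupied -> index 10.
Insert 238: h=7, slots 7,8,9,10 occupied -> index 0.
Insert 921: h=2, slot 2 empty -> index 2.
Table: [238, 919, 921, -, -, -, 412, 491, 130, 150, 392]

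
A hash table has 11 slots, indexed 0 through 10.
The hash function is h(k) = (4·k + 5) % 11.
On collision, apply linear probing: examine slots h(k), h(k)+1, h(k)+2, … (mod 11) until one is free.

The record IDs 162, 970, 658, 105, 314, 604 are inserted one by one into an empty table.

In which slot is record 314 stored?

Insert 162: h=4, slot 4 empty -> index 4.
Insert 970: h=2, slot 2 empty -> index 2.
Insert 658: h=8, slot 8 empty -> index 8.
Insert 105: h=7, slot 7 empty -> index 7.
Insert 314: h=7, slots 7,8 occupied -> index 9.
Insert 604: h=1, slot 1 empty -> index 1.
Table: [., 604, 970, ., 162, ., ., 105, 658, 314, .]

9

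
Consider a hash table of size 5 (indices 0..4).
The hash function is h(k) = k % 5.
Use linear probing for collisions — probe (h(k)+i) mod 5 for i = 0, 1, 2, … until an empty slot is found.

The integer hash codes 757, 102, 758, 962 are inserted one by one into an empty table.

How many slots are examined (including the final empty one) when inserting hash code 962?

4

757 hashes to 2; slot 2 is free → place at 2.
102 hashes to 2; 2 taken → place at 3.
758 hashes to 3; 3 taken → place at 4.
962 hashes to 2; 2,3,4 taken → place at 0.
Table: [962, -, 757, 102, 758]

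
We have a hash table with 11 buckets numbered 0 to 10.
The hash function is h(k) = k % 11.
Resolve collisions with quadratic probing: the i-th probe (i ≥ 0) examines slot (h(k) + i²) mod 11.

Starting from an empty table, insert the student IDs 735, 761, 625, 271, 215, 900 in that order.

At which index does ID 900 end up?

735 hashes to 9; slot 9 is free → place at 9.
761 hashes to 2; slot 2 is free → place at 2.
625 hashes to 9; 9 taken → place at 10.
271 hashes to 7; slot 7 is free → place at 7.
215 hashes to 6; slot 6 is free → place at 6.
900 hashes to 9; 9,10,2,7 taken → place at 3.
Table: [—, —, 761, 900, —, —, 215, 271, —, 735, 625]

3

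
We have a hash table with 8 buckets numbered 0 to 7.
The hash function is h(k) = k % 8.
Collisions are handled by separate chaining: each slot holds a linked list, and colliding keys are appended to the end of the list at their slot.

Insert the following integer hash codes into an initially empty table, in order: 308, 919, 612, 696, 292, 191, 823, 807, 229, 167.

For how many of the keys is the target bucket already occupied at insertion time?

Insert 308: h=4, bucket 4 empty -> new chain.
Insert 919: h=7, bucket 7 empty -> new chain.
Insert 612: h=4, bucket 4 nonempty -> append to chain.
Insert 696: h=0, bucket 0 empty -> new chain.
Insert 292: h=4, bucket 4 nonempty -> append to chain.
Insert 191: h=7, bucket 7 nonempty -> append to chain.
Insert 823: h=7, bucket 7 nonempty -> append to chain.
Insert 807: h=7, bucket 7 nonempty -> append to chain.
Insert 229: h=5, bucket 5 empty -> new chain.
Insert 167: h=7, bucket 7 nonempty -> append to chain.
Final buckets:
0: 696
1: -
2: -
3: -
4: 308 -> 612 -> 292
5: 229
6: -
7: 919 -> 191 -> 823 -> 807 -> 167

6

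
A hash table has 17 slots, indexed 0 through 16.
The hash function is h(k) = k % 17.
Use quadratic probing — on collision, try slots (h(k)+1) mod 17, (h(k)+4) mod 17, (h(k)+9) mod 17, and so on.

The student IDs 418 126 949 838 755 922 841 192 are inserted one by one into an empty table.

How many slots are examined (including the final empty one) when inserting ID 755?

418 hashes to 10; slot 10 is free => place at 10.
126 hashes to 7; slot 7 is free => place at 7.
949 hashes to 14; slot 14 is free => place at 14.
838 hashes to 5; slot 5 is free => place at 5.
755 hashes to 7; 7 taken => place at 8.
922 hashes to 4; slot 4 is free => place at 4.
841 hashes to 8; 8 taken => place at 9.
192 hashes to 5; 5 taken => place at 6.
Table: [∅, ∅, ∅, ∅, 922, 838, 192, 126, 755, 841, 418, ∅, ∅, ∅, 949, ∅, ∅]

2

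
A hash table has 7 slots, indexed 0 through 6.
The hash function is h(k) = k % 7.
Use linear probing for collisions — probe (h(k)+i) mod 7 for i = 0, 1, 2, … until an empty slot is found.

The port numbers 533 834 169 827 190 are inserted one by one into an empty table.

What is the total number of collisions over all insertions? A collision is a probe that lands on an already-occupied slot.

10

533: h=1 -> slot 1
834: h=1, probe 1,2 -> slot 2
169: h=1, probe 1,2,3 -> slot 3
827: h=1, probe 1,2,3,4 -> slot 4
190: h=1, probe 1,2,3,4,5 -> slot 5
Table: [_, 533, 834, 169, 827, 190, _]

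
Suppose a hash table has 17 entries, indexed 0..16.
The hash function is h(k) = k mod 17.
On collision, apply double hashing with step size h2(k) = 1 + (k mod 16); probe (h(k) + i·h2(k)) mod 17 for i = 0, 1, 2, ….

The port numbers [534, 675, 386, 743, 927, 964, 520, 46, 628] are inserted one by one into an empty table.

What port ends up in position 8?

46

Insert 534: h=7, slot 7 empty => index 7.
Insert 675: h=12, slot 12 empty => index 12.
Insert 386: h=12, h2=3, slot 12 occupied => index 15.
Insert 743: h=12, h2=8, slot 12 occupied => index 3.
Insert 927: h=9, slot 9 empty => index 9.
Insert 964: h=12, h2=5, slot 12 occupied => index 0.
Insert 520: h=10, slot 10 empty => index 10.
Insert 46: h=12, h2=15, slots 12,10 occupied => index 8.
Insert 628: h=16, slot 16 empty => index 16.
Table: [964, —, —, 743, —, —, —, 534, 46, 927, 520, —, 675, —, —, 386, 628]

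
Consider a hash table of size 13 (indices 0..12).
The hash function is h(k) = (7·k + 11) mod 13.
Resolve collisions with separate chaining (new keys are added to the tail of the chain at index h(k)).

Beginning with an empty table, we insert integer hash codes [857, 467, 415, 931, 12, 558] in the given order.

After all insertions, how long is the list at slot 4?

5

Insert 857: h=4, bucket 4 empty → new chain.
Insert 467: h=4, bucket 4 nonempty → append to chain.
Insert 415: h=4, bucket 4 nonempty → append to chain.
Insert 931: h=2, bucket 2 empty → new chain.
Insert 12: h=4, bucket 4 nonempty → append to chain.
Insert 558: h=4, bucket 4 nonempty → append to chain.
Final buckets:
0: ∅
1: ∅
2: 931
3: ∅
4: 857 -> 467 -> 415 -> 12 -> 558
5: ∅
6: ∅
7: ∅
8: ∅
9: ∅
10: ∅
11: ∅
12: ∅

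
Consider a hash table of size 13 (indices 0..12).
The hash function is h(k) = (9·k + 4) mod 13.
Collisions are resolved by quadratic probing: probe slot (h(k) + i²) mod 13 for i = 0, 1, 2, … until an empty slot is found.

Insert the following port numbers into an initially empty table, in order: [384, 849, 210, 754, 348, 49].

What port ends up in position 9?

210

Insert 384: h=2, slot 2 empty → index 2.
Insert 849: h=1, slot 1 empty → index 1.
Insert 210: h=9, slot 9 empty → index 9.
Insert 754: h=4, slot 4 empty → index 4.
Insert 348: h=3, slot 3 empty → index 3.
Insert 49: h=3, slots 3,4 occupied → index 7.
Table: [., 849, 384, 348, 754, ., ., 49, ., 210, ., ., .]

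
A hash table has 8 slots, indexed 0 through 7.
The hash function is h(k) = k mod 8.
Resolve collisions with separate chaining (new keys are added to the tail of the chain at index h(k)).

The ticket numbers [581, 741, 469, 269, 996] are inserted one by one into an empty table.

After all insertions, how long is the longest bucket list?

4

Insert 581: h=5, bucket 5 empty → new chain.
Insert 741: h=5, bucket 5 nonempty → append to chain.
Insert 469: h=5, bucket 5 nonempty → append to chain.
Insert 269: h=5, bucket 5 nonempty → append to chain.
Insert 996: h=4, bucket 4 empty → new chain.
Final buckets:
0: —
1: —
2: —
3: —
4: 996
5: 581 -> 741 -> 469 -> 269
6: —
7: —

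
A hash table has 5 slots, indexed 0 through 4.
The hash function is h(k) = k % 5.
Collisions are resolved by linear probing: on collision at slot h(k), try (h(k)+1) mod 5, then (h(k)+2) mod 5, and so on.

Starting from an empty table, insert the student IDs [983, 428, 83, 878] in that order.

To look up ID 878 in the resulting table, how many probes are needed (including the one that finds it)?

4

Insert 983: h=3, slot 3 empty -> index 3.
Insert 428: h=3, slot 3 occupied -> index 4.
Insert 83: h=3, slots 3,4 occupied -> index 0.
Insert 878: h=3, slots 3,4,0 occupied -> index 1.
Table: [83, 878, ., 983, 428]
Lookup 878: h=3, probe 3,4,0,1 → found at 1.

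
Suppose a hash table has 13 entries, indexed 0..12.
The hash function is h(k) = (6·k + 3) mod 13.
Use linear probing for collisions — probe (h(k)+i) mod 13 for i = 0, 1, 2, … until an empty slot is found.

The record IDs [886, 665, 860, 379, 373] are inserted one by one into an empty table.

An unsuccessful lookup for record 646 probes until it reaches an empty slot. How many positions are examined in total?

886 hashes to 2; slot 2 is free -> place at 2.
665 hashes to 2; 2 taken -> place at 3.
860 hashes to 2; 2,3 taken -> place at 4.
379 hashes to 2; 2,3,4 taken -> place at 5.
373 hashes to 5; 5 taken -> place at 6.
Table: [_, _, 886, 665, 860, 379, 373, _, _, _, _, _, _]
Lookup 646: h=5, probe 5,6,7 → slot 7 empty, not found.

3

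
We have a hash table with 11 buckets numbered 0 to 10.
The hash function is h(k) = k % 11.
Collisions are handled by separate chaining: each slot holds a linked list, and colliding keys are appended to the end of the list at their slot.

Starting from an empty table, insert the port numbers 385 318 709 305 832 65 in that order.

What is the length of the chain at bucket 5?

1

385 → bucket 0
318 → bucket 10
709 → bucket 5
305 → bucket 8
832 → bucket 7
65 → bucket 10 (collision)
Final buckets:
0: 385
1: ∅
2: ∅
3: ∅
4: ∅
5: 709
6: ∅
7: 832
8: 305
9: ∅
10: 318 -> 65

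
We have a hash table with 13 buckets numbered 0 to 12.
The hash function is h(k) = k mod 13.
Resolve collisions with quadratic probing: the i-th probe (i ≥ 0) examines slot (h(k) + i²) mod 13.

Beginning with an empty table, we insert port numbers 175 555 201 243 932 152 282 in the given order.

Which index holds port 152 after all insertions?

175: h=6 => slot 6
555: h=9 => slot 9
201: h=6, probe 6,7 => slot 7
243: h=9, probe 9,10 => slot 10
932: h=9, probe 9,10,0 => slot 0
152: h=9, probe 9,10,0,5 => slot 5
282: h=9, probe 9,10,0,5,12 => slot 12
Table: [932, -, -, -, -, 152, 175, 201, -, 555, 243, -, 282]

5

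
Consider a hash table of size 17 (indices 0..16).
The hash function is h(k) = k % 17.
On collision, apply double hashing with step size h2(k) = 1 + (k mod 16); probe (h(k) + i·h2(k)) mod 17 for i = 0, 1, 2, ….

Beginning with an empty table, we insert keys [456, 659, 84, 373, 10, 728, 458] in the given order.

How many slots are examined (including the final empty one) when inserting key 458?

3

456 hashes to 14; slot 14 is free => place at 14.
659 hashes to 13; slot 13 is free => place at 13.
84 hashes to 16; slot 16 is free => place at 16.
373 hashes to 16, h2=6; 16 taken => place at 5.
10 hashes to 10; slot 10 is free => place at 10.
728 hashes to 14, h2=9; 14 taken => place at 6.
458 hashes to 16, h2=11; 16,10 taken => place at 4.
Table: [∅, ∅, ∅, ∅, 458, 373, 728, ∅, ∅, ∅, 10, ∅, ∅, 659, 456, ∅, 84]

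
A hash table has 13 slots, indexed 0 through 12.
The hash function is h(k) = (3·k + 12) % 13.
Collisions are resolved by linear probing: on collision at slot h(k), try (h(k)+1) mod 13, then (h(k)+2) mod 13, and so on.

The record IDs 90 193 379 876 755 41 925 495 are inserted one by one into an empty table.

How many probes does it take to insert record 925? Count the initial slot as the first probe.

90: h=9 => slot 9
193: h=6 => slot 6
379: h=5 => slot 5
876: h=1 => slot 1
755: h=2 => slot 2
41: h=5, probe 5,6,7 => slot 7
925: h=5, probe 5,6,7,8 => slot 8
495: h=2, probe 2,3 => slot 3
Table: [-, 876, 755, 495, -, 379, 193, 41, 925, 90, -, -, -]

4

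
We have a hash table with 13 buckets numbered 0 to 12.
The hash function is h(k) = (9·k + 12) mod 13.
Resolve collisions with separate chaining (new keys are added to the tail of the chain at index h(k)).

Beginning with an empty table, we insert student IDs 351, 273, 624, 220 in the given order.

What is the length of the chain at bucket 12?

3

Insert 351: h=12, bucket 12 empty -> new chain.
Insert 273: h=12, bucket 12 nonempty -> append to chain.
Insert 624: h=12, bucket 12 nonempty -> append to chain.
Insert 220: h=3, bucket 3 empty -> new chain.
Final buckets:
0: —
1: —
2: —
3: 220
4: —
5: —
6: —
7: —
8: —
9: —
10: —
11: —
12: 351 -> 273 -> 624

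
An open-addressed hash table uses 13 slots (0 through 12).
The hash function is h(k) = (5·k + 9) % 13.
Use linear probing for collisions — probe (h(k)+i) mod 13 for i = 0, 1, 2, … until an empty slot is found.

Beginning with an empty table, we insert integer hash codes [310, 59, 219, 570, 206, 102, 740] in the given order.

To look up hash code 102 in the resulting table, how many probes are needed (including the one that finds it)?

5

310 hashes to 12; slot 12 is free -> place at 12.
59 hashes to 5; slot 5 is free -> place at 5.
219 hashes to 12; 12 taken -> place at 0.
570 hashes to 12; 12,0 taken -> place at 1.
206 hashes to 12; 12,0,1 taken -> place at 2.
102 hashes to 12; 12,0,1,2 taken -> place at 3.
740 hashes to 4; slot 4 is free -> place at 4.
Table: [219, 570, 206, 102, 740, 59, -, -, -, -, -, -, 310]
Lookup 102: h=12, probe 12,0,1,2,3 → found at 3.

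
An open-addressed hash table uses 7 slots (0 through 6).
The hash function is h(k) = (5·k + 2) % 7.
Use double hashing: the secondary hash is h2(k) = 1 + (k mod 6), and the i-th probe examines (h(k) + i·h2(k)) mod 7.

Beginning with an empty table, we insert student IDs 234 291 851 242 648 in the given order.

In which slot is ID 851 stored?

0

234 hashes to 3; slot 3 is free → place at 3.
291 hashes to 1; slot 1 is free → place at 1.
851 hashes to 1, h2=6; 1 taken → place at 0.
242 hashes to 1, h2=3; 1 taken → place at 4.
648 hashes to 1, h2=1; 1 taken → place at 2.
Table: [851, 291, 648, 234, 242, -, -]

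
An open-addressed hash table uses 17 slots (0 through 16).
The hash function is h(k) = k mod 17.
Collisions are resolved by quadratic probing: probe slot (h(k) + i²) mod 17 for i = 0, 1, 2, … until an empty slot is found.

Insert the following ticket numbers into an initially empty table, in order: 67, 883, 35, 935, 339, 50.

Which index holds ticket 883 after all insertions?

0

67 hashes to 16; slot 16 is free => place at 16.
883 hashes to 16; 16 taken => place at 0.
35 hashes to 1; slot 1 is free => place at 1.
935 hashes to 0; 0,1 taken => place at 4.
339 hashes to 16; 16,0 taken => place at 3.
50 hashes to 16; 16,0,3 taken => place at 8.
Table: [883, 35, ., 339, 935, ., ., ., 50, ., ., ., ., ., ., ., 67]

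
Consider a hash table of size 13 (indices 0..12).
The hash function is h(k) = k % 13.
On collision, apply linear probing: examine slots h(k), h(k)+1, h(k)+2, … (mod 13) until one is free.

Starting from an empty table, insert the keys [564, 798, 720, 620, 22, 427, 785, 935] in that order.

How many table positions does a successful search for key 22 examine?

Insert 564: h=5, slot 5 empty => index 5.
Insert 798: h=5, slot 5 occupied => index 6.
Insert 720: h=5, slots 5,6 occupied => index 7.
Insert 620: h=9, slot 9 empty => index 9.
Insert 22: h=9, slot 9 occupied => index 10.
Insert 427: h=11, slot 11 empty => index 11.
Insert 785: h=5, slots 5,6,7 occupied => index 8.
Insert 935: h=12, slot 12 empty => index 12.
Table: [., ., ., ., ., 564, 798, 720, 785, 620, 22, 427, 935]
Lookup 22: h=9, probe 9,10 → found at 10.

2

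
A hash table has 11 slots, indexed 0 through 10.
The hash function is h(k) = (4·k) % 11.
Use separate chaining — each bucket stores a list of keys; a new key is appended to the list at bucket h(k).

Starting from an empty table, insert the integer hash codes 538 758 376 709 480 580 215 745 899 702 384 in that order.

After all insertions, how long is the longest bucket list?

538 → bucket 7
758 → bucket 7 (collision)
376 → bucket 8
709 → bucket 9
480 → bucket 6
580 → bucket 10
215 → bucket 2
745 → bucket 10 (collision)
899 → bucket 10 (collision)
702 → bucket 3
384 → bucket 7 (collision)
Final buckets:
0: —
1: —
2: 215
3: 702
4: —
5: —
6: 480
7: 538 -> 758 -> 384
8: 376
9: 709
10: 580 -> 745 -> 899

3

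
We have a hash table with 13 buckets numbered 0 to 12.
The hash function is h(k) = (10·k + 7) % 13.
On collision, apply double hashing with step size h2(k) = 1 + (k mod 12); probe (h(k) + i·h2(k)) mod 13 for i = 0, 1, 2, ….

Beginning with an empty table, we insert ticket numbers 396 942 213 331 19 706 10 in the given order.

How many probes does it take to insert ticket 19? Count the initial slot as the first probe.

4

396: h=2 => slot 2
942: h=2, h2=7, probe 2,9 => slot 9
213: h=5 => slot 5
331: h=2, h2=8, probe 2,10 => slot 10
19: h=2, h2=8, probe 2,10,5,0 => slot 0
706: h=8 => slot 8
10: h=3 => slot 3
Table: [19, ., 396, 10, ., 213, ., ., 706, 942, 331, ., .]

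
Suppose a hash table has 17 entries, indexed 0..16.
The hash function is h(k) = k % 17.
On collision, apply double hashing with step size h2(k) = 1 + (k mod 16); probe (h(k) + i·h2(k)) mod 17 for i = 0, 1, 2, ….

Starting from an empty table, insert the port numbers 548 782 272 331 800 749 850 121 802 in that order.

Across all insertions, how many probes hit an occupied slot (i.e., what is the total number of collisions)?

Insert 548: h=4, slot 4 empty -> index 4.
Insert 782: h=0, slot 0 empty -> index 0.
Insert 272: h=0, h2=1, slot 0 occupied -> index 1.
Insert 331: h=8, slot 8 empty -> index 8.
Insert 800: h=1, h2=1, slot 1 occupied -> index 2.
Insert 749: h=1, h2=14, slot 1 occupied -> index 15.
Insert 850: h=0, h2=3, slot 0 occupied -> index 3.
Insert 121: h=2, h2=10, slot 2 occupied -> index 12.
Insert 802: h=3, h2=3, slot 3 occupied -> index 6.
Table: [782, 272, 800, 850, 548, -, 802, -, 331, -, -, -, 121, -, -, 749, -]

6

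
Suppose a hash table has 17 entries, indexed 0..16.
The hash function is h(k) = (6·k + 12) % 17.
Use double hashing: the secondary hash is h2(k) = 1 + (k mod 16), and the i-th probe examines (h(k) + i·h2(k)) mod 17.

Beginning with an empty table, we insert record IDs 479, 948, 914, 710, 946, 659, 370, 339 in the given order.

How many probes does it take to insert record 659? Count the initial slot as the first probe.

479 hashes to 13; slot 13 is free → place at 13.
948 hashes to 5; slot 5 is free → place at 5.
914 hashes to 5, h2=3; 5 taken → place at 8.
710 hashes to 5, h2=7; 5 taken → place at 12.
946 hashes to 10; slot 10 is free → place at 10.
659 hashes to 5, h2=4; 5 taken → place at 9.
370 hashes to 5, h2=3; 5,8 taken → place at 11.
339 hashes to 6; slot 6 is free → place at 6.
Table: [∅, ∅, ∅, ∅, ∅, 948, 339, ∅, 914, 659, 946, 370, 710, 479, ∅, ∅, ∅]

2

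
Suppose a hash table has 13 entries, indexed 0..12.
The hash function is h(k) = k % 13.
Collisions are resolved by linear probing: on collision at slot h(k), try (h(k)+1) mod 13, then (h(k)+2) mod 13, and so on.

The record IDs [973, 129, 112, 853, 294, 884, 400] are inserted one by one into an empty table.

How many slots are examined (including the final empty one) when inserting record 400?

973: h=11 -> slot 11
129: h=12 -> slot 12
112: h=8 -> slot 8
853: h=8, probe 8,9 -> slot 9
294: h=8, probe 8,9,10 -> slot 10
884: h=0 -> slot 0
400: h=10, probe 10,11,12,0,1 -> slot 1
Table: [884, 400, —, —, —, —, —, —, 112, 853, 294, 973, 129]

5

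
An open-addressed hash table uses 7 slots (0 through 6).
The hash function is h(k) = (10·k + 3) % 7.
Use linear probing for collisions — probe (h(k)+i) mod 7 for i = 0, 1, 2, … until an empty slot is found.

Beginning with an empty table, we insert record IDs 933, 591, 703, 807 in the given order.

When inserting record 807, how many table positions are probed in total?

Insert 933: h=2, slot 2 empty => index 2.
Insert 591: h=5, slot 5 empty => index 5.
Insert 703: h=5, slot 5 occupied => index 6.
Insert 807: h=2, slot 2 occupied => index 3.
Table: [—, —, 933, 807, —, 591, 703]

2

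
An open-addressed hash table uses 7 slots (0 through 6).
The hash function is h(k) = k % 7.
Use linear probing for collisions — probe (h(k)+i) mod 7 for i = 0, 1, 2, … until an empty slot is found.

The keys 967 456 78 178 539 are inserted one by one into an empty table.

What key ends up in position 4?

178

Insert 967: h=1, slot 1 empty => index 1.
Insert 456: h=1, slot 1 occupied => index 2.
Insert 78: h=1, slots 1,2 occupied => index 3.
Insert 178: h=3, slot 3 occupied => index 4.
Insert 539: h=0, slot 0 empty => index 0.
Table: [539, 967, 456, 78, 178, ∅, ∅]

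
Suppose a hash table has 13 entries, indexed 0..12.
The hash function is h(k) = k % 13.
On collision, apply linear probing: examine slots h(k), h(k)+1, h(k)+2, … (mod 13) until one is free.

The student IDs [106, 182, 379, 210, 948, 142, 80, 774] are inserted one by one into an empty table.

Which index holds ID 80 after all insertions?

Insert 106: h=2, slot 2 empty → index 2.
Insert 182: h=0, slot 0 empty → index 0.
Insert 379: h=2, slot 2 occupied → index 3.
Insert 210: h=2, slots 2,3 occupied → index 4.
Insert 948: h=12, slot 12 empty → index 12.
Insert 142: h=12, slots 12,0 occupied → index 1.
Insert 80: h=2, slots 2,3,4 occupied → index 5.
Insert 774: h=7, slot 7 empty → index 7.
Table: [182, 142, 106, 379, 210, 80, _, 774, _, _, _, _, 948]

5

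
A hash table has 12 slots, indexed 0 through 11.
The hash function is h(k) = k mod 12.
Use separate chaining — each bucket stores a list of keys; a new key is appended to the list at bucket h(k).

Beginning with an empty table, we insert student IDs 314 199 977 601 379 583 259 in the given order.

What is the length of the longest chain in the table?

314 -> bucket 2
199 -> bucket 7
977 -> bucket 5
601 -> bucket 1
379 -> bucket 7 (collision)
583 -> bucket 7 (collision)
259 -> bucket 7 (collision)
Final buckets:
0: ∅
1: 601
2: 314
3: ∅
4: ∅
5: 977
6: ∅
7: 199 -> 379 -> 583 -> 259
8: ∅
9: ∅
10: ∅
11: ∅

4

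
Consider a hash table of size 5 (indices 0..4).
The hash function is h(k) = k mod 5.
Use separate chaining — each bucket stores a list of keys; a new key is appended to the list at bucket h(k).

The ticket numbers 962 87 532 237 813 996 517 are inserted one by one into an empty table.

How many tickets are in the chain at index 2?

5

962 → bucket 2
87 → bucket 2 (collision)
532 → bucket 2 (collision)
237 → bucket 2 (collision)
813 → bucket 3
996 → bucket 1
517 → bucket 2 (collision)
Final buckets:
0: —
1: 996
2: 962 -> 87 -> 532 -> 237 -> 517
3: 813
4: —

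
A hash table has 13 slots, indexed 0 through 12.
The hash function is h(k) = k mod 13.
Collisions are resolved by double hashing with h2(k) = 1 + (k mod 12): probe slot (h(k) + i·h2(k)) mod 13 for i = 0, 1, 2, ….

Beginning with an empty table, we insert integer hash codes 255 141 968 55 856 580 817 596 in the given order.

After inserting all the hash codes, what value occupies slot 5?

580

255 hashes to 8; slot 8 is free => place at 8.
141 hashes to 11; slot 11 is free => place at 11.
968 hashes to 6; slot 6 is free => place at 6.
55 hashes to 3; slot 3 is free => place at 3.
856 hashes to 11, h2=5; 11,3,8 taken => place at 0.
580 hashes to 8, h2=5; 8,0 taken => place at 5.
817 hashes to 11, h2=2; 11,0 taken => place at 2.
596 hashes to 11, h2=9; 11 taken => place at 7.
Table: [856, -, 817, 55, -, 580, 968, 596, 255, -, -, 141, -]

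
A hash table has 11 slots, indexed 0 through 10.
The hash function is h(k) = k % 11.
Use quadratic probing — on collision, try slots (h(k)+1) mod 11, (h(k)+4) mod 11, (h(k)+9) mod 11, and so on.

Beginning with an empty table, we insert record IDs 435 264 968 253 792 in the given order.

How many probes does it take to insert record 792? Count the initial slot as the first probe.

Insert 435: h=6, slot 6 empty -> index 6.
Insert 264: h=0, slot 0 empty -> index 0.
Insert 968: h=0, slot 0 occupied -> index 1.
Insert 253: h=0, slots 0,1 occupied -> index 4.
Insert 792: h=0, slots 0,1,4 occupied -> index 9.
Table: [264, 968, —, —, 253, —, 435, —, —, 792, —]

4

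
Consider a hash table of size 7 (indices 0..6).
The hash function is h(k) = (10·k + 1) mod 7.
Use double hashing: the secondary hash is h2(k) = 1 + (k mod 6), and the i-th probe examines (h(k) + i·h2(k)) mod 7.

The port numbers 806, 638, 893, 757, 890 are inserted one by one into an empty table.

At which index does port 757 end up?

Insert 806: h=4, slot 4 empty → index 4.
Insert 638: h=4, h2=3, slot 4 occupied → index 0.
Insert 893: h=6, slot 6 empty → index 6.
Insert 757: h=4, h2=2, slots 4,6 occupied → index 1.
Insert 890: h=4, h2=3, slots 4,0 occupied → index 3.
Table: [638, 757, —, 890, 806, —, 893]

1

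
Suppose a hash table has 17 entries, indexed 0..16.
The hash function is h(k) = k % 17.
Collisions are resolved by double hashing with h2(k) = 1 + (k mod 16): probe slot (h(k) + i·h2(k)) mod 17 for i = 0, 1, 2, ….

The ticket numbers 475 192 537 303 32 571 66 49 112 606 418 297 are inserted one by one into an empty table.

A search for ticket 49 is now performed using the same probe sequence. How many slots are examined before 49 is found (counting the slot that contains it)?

3

475: h=16 => slot 16
192: h=5 => slot 5
537: h=10 => slot 10
303: h=14 => slot 14
32: h=15 => slot 15
571: h=10, h2=12, probe 10,5,0 => slot 0
66: h=15, h2=3, probe 15,1 => slot 1
49: h=15, h2=2, probe 15,0,2 => slot 2
112: h=10, h2=1, probe 10,11 => slot 11
606: h=11, h2=15, probe 11,9 => slot 9
418: h=10, h2=3, probe 10,13 => slot 13
297: h=8 => slot 8
Table: [571, 66, 49, -, -, 192, -, -, 297, 606, 537, 112, -, 418, 303, 32, 475]
Lookup 49: h=15, h2=2, probe 15,0,2 → found at 2.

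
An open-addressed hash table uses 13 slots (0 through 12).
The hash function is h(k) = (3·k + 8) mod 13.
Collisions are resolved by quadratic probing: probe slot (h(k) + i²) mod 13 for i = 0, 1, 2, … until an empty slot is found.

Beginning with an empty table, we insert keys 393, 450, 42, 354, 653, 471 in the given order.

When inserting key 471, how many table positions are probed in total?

5

393: h=4 → slot 4
450: h=6 → slot 6
42: h=4, probe 4,5 → slot 5
354: h=4, probe 4,5,8 → slot 8
653: h=4, probe 4,5,8,0 → slot 0
471: h=4, probe 4,5,8,0,7 → slot 7
Table: [653, ., ., ., 393, 42, 450, 471, 354, ., ., ., .]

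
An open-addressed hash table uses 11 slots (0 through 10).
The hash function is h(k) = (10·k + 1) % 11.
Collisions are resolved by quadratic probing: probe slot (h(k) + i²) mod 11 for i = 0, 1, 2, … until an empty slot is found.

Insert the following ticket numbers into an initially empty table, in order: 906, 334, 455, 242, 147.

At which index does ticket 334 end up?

Insert 906: h=8, slot 8 empty => index 8.
Insert 334: h=8, slot 8 occupied => index 9.
Insert 455: h=8, slots 8,9 occupied => index 1.
Insert 242: h=1, slot 1 occupied => index 2.
Insert 147: h=8, slots 8,9,1 occupied => index 6.
Table: [_, 455, 242, _, _, _, 147, _, 906, 334, _]

9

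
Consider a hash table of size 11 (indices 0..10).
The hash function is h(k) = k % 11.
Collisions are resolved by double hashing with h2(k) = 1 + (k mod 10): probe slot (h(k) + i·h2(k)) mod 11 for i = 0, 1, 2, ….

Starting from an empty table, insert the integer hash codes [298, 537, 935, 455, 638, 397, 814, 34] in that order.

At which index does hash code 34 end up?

298: h=1 → slot 1
537: h=9 → slot 9
935: h=0 → slot 0
455: h=4 → slot 4
638: h=0, h2=9, probe 0,9,7 → slot 7
397: h=1, h2=8, probe 1,9,6 → slot 6
814: h=0, h2=5, probe 0,5 → slot 5
34: h=1, h2=5, probe 1,6,0,5,10 → slot 10
Table: [935, 298, —, —, 455, 814, 397, 638, —, 537, 34]

10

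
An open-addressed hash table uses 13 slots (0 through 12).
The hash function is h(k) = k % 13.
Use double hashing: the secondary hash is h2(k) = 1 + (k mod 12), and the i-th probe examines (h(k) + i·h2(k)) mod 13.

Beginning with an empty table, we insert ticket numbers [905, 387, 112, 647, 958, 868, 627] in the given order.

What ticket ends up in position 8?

905

905 hashes to 8; slot 8 is free => place at 8.
387 hashes to 10; slot 10 is free => place at 10.
112 hashes to 8, h2=5; 8 taken => place at 0.
647 hashes to 10, h2=12; 10 taken => place at 9.
958 hashes to 9, h2=11; 9 taken => place at 7.
868 hashes to 10, h2=5; 10 taken => place at 2.
627 hashes to 3; slot 3 is free => place at 3.
Table: [112, —, 868, 627, —, —, —, 958, 905, 647, 387, —, —]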